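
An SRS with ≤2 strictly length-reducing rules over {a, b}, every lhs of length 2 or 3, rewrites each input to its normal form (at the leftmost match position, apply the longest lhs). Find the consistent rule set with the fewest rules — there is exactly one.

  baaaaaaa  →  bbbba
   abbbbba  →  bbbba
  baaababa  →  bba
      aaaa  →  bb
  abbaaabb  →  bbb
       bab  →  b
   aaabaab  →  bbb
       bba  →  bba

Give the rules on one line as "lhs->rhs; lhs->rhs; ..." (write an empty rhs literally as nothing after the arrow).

aa->b; ab->

  | baaaaaaa => bbaaaaa => bbbaaa => bbbba
  | abbbbba => bbbba
  | baaababa => bbababa => bbaba => bba
  | aaaa => baa => bb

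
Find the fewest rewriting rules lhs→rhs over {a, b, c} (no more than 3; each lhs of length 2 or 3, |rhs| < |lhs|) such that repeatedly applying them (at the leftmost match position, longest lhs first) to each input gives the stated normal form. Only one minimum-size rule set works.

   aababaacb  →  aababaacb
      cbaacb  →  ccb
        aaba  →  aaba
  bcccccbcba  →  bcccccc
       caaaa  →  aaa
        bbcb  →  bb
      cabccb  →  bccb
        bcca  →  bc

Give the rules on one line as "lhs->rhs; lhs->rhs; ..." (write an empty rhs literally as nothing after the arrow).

  | aababaacb
  | cbaacb => ccacb => ccb
  | aaba
  | bcccccbcba => bcccccba => bcccccc

bcb->b; ca->; cba->cc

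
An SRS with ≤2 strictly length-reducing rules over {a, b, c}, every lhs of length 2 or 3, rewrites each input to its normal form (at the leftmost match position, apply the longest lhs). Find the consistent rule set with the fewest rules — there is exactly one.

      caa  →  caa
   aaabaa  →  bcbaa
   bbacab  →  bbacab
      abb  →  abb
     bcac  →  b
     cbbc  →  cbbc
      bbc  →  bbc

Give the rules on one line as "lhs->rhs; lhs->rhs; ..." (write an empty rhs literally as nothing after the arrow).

aaa->bc; cac->

  | caa
  | aaabaa => bcbaa
  | bbacab
  | abb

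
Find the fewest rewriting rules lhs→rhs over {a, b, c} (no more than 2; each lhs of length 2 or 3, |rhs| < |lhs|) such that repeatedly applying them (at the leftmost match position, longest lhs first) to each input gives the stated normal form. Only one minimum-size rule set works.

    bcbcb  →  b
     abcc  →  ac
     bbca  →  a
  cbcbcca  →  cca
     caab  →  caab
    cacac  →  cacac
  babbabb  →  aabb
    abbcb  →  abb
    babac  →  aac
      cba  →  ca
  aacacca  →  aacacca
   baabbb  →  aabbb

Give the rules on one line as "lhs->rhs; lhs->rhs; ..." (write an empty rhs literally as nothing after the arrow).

ba->a; bc->

  | bcbcb => bcb => b
  | abcc => ac
  | bbca => ba => a
  | cbcbcca => cbcca => cca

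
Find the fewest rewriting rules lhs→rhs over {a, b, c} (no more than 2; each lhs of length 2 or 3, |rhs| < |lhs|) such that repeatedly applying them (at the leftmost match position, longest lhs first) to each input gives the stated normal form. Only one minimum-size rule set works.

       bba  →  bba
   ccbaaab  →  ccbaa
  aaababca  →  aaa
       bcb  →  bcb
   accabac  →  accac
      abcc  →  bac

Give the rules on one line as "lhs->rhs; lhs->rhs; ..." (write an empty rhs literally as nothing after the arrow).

ab->; abc->ba

  | bba
  | ccbaaab => ccbaa
  | aaababca => aaabca => aabaa => aaa
  | bcb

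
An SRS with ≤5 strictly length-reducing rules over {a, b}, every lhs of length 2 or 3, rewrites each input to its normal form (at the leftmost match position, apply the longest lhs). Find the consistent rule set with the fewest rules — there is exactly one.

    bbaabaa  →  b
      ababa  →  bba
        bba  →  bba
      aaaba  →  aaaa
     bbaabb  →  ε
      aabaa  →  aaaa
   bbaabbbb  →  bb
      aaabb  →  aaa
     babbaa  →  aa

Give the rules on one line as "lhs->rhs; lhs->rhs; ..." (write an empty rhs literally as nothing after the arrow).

aab->aa; ab->b; baa->; bbb->

  | bbaabaa => bbaa => b
  | ababa => baba => bba
  | bba
  | aaaba => aaaa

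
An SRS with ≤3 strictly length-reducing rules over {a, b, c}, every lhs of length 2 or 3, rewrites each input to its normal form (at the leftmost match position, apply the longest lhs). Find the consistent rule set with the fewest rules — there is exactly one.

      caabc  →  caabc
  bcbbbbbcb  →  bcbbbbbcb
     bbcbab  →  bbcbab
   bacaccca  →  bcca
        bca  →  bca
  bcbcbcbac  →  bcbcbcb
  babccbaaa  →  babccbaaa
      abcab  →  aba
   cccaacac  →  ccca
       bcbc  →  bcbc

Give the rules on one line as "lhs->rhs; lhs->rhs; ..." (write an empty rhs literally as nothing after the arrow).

  | caabc
  | bcbbbbbcb
  | bbcbab
  | bacaccca => baccca => bcca

ac->; cab->a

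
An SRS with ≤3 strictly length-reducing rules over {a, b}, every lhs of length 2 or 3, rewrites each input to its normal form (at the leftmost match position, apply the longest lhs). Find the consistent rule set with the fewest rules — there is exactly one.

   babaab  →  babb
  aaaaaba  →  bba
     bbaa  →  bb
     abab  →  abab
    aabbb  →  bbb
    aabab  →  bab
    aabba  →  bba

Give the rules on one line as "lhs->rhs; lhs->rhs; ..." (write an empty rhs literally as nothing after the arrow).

aa->; aaa->b

  | babaab => babb
  | aaaaaba => baaba => bba
  | bbaa => bb
  | abab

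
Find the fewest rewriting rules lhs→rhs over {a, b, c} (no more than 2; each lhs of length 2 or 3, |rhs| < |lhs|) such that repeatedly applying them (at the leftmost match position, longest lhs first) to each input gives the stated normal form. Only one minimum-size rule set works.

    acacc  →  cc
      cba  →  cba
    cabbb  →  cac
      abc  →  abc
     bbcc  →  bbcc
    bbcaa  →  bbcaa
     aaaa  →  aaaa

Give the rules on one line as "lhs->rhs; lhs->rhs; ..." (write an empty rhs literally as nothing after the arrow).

aca->; bbb->c

  | acacc => cc
  | cba
  | cabbb => cac
  | abc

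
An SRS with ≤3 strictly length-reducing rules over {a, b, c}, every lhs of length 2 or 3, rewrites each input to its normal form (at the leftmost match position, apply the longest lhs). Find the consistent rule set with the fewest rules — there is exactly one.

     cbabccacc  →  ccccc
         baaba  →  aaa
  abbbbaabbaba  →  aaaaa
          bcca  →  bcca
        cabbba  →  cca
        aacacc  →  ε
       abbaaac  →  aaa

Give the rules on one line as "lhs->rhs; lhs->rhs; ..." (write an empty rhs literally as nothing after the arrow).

  | cbabccacc => cabccacc => ccccacc => ccccc
  | baaba => aaba => aaa
  | abbbbaabbaba => abbbaabbaba => abbaabbaba => abaabbaba => aaabbaba => aaababa => aaaaba => aaaaa
  | bcca

ac->; ba->a; cab->cc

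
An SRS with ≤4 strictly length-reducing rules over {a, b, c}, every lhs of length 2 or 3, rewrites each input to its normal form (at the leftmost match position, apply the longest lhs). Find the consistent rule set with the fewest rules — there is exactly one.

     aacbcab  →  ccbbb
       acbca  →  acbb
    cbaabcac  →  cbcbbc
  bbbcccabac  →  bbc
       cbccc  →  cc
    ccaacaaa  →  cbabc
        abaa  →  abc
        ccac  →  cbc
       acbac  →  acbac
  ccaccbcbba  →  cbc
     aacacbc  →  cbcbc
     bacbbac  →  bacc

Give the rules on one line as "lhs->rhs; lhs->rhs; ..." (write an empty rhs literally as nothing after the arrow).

aa->c; bba->; bcc->; ca->b

  | aacbcab => ccbcab => ccbbb
  | acbca => acbb
  | cbaabcac => cbcbcac => cbcbbc
  | bbbcccabac => bbcabac => bbbbac => bbc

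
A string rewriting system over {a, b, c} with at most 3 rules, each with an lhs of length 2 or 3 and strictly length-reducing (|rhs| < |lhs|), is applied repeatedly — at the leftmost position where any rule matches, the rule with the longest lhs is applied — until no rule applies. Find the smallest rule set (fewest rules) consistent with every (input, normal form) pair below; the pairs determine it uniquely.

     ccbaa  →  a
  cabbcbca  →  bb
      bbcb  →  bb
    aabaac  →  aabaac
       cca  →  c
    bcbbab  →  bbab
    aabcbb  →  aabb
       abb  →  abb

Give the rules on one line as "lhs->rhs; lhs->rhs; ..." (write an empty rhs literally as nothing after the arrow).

ca->; cb->

  | ccbaa => caa => a
  | cabbcbca => bbcbca => bbca => bb
  | bbcb => bb
  | aabaac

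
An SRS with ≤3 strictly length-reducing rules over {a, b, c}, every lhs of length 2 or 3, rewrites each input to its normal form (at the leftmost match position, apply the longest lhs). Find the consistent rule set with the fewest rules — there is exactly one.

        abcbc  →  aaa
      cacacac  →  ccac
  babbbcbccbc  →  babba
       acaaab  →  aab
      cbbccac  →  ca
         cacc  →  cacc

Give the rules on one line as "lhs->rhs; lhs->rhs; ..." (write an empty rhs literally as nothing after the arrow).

  | abcbc => aabc => aaa
  | cacacac => ccac
  | babbbcbccbc => babbabccbc => babbaacbc => babbaaca => babba
  | acaaab => aab

aca->; bc->a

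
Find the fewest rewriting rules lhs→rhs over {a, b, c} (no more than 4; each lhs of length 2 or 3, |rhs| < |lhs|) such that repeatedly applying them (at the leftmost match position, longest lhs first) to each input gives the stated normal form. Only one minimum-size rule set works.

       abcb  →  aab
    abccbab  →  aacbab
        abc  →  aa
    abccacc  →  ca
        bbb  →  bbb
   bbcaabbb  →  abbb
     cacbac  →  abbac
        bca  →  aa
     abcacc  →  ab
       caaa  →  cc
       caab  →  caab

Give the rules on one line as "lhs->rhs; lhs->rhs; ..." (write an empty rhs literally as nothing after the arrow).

aaa->c; bc->a; cac->ab; ccc->ab

  | abcb => aab
  | abccbab => aacbab
  | abc => aa
  | abccacc => aacacc => aaabc => cbc => ca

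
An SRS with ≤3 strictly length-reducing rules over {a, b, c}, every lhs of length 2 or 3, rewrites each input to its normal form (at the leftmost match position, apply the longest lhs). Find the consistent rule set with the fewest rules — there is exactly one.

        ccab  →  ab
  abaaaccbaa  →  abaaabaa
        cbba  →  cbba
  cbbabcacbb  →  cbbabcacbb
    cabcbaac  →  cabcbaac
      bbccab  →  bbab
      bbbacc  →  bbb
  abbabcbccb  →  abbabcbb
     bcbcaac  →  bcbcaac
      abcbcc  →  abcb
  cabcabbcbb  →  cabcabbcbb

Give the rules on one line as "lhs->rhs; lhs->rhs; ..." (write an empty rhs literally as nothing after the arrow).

  | ccab => ab
  | abaaaccbaa => abaaabaa
  | cbba
  | cbbabcacbb

bac->bc; cc->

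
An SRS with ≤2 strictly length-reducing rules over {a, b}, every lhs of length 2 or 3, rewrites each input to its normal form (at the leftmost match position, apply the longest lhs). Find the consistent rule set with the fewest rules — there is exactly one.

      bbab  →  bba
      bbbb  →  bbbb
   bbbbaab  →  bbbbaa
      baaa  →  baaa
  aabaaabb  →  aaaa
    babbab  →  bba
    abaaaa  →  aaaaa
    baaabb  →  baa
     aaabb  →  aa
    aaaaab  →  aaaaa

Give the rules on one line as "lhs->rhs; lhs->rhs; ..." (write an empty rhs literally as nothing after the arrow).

  | bbab => bba
  | bbbb
  | bbbbaab => bbbbaa
  | baaa

ab->a; abb->b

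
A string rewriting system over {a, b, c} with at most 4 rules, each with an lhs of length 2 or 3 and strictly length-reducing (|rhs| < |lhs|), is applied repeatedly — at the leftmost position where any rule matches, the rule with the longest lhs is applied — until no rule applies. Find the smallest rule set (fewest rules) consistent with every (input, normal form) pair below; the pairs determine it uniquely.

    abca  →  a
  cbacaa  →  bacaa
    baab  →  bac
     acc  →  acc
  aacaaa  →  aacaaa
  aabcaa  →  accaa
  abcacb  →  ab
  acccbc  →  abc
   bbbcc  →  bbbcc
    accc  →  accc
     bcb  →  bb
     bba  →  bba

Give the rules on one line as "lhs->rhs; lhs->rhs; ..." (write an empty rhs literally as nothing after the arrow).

  | abca => a
  | cbacaa => bacaa
  | baab => bac
  | acc

aab->ac; bca->; cb->b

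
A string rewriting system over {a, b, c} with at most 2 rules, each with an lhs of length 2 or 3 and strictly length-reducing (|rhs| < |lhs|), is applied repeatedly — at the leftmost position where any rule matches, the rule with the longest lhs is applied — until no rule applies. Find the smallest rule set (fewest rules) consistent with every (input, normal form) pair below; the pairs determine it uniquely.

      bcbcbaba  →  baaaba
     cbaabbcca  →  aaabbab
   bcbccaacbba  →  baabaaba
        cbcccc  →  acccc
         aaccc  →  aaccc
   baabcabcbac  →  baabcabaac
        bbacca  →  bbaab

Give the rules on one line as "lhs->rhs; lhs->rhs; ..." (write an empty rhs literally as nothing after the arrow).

cb->a; cca->ab

  | bcbcbaba => bacbaba => baaaba
  | cbaabbcca => aaabbcca => aaabbab
  | bcbccaacbba => baccaacbba => baabacbba => baabaaba
  | cbcccc => acccc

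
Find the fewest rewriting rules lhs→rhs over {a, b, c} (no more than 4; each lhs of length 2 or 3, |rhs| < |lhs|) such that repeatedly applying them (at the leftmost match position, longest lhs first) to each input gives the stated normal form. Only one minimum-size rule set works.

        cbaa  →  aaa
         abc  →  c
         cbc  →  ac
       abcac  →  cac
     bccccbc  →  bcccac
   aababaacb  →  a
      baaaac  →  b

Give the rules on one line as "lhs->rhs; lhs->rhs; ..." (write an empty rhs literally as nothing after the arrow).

  | cbaa => aaa
  | abc => c
  | cbc => ac
  | abcac => cac

aac->cb; ab->; cb->a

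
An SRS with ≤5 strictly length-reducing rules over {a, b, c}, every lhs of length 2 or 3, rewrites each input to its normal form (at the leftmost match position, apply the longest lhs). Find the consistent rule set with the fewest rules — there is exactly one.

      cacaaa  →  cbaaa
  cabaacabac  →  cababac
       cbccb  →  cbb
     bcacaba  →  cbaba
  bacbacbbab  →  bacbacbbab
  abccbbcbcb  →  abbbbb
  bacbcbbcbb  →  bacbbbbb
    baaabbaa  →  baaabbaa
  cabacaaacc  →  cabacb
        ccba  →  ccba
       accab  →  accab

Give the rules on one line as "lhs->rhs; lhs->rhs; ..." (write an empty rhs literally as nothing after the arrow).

  | cacaaa => cbaaa
  | cabaacabac => cababac
  | cbccb => cbcb => cbb
  | bcacaba => cacaba => cbaba

aac->; bc->b; bca->ca; cac->cb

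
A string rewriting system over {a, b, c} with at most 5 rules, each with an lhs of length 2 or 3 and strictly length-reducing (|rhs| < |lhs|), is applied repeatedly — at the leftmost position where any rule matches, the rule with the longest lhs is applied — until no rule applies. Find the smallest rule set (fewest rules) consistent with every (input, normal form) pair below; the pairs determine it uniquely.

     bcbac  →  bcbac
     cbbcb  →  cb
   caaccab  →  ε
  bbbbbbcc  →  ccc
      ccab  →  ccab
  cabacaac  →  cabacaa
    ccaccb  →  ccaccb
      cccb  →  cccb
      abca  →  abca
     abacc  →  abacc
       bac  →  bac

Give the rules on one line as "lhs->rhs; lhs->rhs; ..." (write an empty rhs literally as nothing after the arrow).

  | bcbac
  | cbbcb => cb
  | caaccab => caacab => caaab => cbb => ε
  | bbbbbbcc => cbbbbcc => bbcc => ccc

aaa->b; aac->aa; bb->c; cbb->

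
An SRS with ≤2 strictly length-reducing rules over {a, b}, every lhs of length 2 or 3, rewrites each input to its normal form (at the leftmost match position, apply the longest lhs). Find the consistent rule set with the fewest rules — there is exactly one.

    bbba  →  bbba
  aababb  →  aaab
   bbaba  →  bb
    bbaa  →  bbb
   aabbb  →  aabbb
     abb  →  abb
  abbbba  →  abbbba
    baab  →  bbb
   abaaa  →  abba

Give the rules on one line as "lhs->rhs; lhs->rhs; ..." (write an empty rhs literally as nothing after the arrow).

  | bbba
  | aababb => aaab
  | bbaba => baa => bb
  | bbaa => bbb

baa->bb; bab->a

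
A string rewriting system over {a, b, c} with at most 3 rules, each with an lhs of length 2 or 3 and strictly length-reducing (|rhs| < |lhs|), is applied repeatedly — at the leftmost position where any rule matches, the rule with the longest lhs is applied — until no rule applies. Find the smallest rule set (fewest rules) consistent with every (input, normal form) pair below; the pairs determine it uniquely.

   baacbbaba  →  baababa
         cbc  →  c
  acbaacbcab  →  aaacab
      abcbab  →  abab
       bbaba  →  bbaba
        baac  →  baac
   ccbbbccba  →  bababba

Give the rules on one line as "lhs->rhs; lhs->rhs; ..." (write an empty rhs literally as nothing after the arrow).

bcc->ab; cb->; ccb->ba

  | baacbbaba => baababa
  | cbc => c
  | acbaacbcab => aaacbcab => aaacab
  | abcbab => abab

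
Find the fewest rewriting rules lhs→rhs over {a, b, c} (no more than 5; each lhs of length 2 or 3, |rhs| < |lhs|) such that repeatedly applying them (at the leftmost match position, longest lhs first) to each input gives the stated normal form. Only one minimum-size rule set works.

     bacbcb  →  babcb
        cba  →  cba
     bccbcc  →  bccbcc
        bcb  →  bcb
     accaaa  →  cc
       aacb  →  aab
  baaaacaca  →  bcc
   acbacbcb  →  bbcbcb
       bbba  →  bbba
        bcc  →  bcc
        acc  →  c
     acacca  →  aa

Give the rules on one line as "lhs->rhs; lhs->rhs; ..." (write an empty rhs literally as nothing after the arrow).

  | bacbcb => babcb
  | cba
  | bccbcc
  | bcb

aaa->c; aba->bb; ac->a; acc->c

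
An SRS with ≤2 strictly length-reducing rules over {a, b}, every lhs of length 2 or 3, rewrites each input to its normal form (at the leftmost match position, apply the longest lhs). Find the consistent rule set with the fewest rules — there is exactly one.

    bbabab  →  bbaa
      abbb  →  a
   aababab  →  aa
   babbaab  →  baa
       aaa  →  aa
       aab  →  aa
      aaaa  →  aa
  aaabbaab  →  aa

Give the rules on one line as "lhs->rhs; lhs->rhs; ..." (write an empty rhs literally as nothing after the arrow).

aaa->aa; ab->a

  | bbabab => bbaab => bbaa
  | abbb => abb => ab => a
  | aababab => aaabab => aabab => aaab => aab => aa
  | babbaab => babaab => baaab => baab => baa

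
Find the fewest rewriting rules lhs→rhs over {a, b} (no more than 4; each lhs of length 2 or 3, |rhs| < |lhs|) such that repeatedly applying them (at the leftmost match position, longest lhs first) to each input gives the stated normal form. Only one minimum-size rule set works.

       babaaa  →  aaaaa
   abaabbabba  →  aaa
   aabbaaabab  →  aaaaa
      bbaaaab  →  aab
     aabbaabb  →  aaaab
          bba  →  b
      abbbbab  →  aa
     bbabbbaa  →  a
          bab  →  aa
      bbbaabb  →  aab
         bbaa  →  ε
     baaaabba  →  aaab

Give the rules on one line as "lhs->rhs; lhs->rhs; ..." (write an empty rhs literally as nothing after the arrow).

  | babaaa => aaaaa
  | abaabbabba => aabbabba => aabaaba => aaaba => aaa
  | aabbaaabab => aabaabab => aaabab => aaaaa
  | bbaaaab => baaab => aab

ba->; bab->aa; bbb->bb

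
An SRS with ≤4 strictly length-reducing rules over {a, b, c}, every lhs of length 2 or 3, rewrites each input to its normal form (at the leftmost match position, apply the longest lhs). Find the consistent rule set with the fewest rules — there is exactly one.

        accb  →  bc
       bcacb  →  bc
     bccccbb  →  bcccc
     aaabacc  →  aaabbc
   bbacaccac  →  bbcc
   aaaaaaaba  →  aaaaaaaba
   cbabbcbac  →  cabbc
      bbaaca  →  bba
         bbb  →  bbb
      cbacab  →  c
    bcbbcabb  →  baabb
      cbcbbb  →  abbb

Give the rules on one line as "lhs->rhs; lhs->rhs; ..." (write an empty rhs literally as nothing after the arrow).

ac->b; aca->; cb->c; cbc->a

  | accb => bcb => bc
  | bcacb => bcbb => bcb => bc
  | bccccbb => bccccb => bcccc
  | aaabacc => aaabbc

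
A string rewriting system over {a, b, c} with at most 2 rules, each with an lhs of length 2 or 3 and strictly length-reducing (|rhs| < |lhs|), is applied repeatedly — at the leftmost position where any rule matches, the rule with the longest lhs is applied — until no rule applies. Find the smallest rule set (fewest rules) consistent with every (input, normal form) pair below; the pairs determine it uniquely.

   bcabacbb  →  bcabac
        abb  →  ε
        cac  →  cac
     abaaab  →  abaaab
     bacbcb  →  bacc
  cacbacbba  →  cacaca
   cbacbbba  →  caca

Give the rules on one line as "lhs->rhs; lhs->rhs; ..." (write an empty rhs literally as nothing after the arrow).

abb->; cb->c

  | bcabacbb => bcabacb => bcabac
  | abb => ε
  | cac
  | abaaab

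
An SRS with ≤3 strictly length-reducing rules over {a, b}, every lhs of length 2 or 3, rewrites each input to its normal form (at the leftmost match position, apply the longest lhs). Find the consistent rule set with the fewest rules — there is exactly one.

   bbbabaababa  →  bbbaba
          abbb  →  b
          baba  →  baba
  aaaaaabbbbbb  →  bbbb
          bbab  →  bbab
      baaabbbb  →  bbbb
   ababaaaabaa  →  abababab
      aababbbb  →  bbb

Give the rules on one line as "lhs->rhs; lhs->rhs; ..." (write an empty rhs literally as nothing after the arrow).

  | bbbabaababa => bbbabbaba => bbbaba
  | abbb => b
  | baba
  | aaaaaabbbbbb => abaaabbbbbb => ababbbbbbb => abbbbbb => bbbb

aa->; aaa->ab; abb->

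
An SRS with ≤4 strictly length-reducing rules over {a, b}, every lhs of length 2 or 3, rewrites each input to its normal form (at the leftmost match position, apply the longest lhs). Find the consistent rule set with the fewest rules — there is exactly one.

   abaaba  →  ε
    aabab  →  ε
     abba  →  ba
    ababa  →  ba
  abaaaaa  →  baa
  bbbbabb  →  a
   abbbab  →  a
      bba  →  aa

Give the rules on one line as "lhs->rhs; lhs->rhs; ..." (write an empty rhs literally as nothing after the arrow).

aaa->ba; ab->; aba->; bb->a

  | abaaba => aba => ε
  | aabab => ab => ε
  | abba => ba
  | ababa => ba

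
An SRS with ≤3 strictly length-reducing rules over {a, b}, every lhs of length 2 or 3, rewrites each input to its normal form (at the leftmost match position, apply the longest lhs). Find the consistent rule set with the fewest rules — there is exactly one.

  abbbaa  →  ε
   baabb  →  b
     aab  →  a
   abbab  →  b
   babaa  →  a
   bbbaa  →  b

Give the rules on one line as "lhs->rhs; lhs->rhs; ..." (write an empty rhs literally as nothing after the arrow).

ab->; ba->

  | abbbaa => bbaa => ba => ε
  | baabb => abb => b
  | aab => a
  | abbab => bab => b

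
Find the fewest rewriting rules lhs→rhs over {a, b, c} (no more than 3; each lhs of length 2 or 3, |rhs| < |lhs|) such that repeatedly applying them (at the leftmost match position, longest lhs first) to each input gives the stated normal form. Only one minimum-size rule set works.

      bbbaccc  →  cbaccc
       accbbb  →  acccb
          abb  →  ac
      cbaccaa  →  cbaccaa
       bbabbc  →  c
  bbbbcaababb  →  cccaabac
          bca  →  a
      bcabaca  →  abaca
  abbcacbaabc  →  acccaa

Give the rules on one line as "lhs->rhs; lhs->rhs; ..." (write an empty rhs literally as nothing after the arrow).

bb->c; bc->; cac->cb

  | bbbaccc => cbaccc
  | accbbb => acccb
  | abb => ac
  | cbaccaa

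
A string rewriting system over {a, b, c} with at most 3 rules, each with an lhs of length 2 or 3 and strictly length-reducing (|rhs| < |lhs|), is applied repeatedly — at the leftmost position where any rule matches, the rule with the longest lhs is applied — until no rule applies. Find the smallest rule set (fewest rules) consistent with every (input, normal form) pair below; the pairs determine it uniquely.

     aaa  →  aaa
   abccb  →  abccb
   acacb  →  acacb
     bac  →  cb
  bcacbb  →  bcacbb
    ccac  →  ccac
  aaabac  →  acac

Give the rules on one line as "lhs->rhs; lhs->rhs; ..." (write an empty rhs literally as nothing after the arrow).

aab->c; bac->cb

  | aaa
  | abccb
  | acacb
  | bac => cb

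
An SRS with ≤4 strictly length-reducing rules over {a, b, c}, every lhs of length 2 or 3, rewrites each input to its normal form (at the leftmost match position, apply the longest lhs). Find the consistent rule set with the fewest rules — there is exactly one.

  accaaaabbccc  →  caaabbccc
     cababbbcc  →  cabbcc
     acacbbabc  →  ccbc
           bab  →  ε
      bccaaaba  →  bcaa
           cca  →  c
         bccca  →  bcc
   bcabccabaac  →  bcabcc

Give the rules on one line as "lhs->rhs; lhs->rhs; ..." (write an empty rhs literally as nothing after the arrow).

ac->c; ba->; bab->; cca->c

  | accaaaabbccc => ccaaaabbccc => caaabbccc
  | cababbbcc => cabbcc
  | acacbbabc => cacbbabc => ccbbabc => ccbc
  | bab => ε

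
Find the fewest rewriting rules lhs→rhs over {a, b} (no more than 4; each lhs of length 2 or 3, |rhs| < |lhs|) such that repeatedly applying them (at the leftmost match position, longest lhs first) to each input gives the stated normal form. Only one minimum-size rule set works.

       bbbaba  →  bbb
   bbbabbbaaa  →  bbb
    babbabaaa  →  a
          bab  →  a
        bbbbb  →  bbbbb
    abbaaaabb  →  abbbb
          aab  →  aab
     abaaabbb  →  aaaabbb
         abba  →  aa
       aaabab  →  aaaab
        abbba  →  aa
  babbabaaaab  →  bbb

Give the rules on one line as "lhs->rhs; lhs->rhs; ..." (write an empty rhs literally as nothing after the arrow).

  | bbbaba => bbbaa => bbb
  | bbbabbbaaa => bbbabbaaa => bbbabaaa => bbbaaaa => bbbaa => bbb
  | babbabaaa => bababaaa => baabaaa => bbaaa => bba => ba => a
  | bab => ba => a

aba->aa; ba->a; baa->b; bab->ba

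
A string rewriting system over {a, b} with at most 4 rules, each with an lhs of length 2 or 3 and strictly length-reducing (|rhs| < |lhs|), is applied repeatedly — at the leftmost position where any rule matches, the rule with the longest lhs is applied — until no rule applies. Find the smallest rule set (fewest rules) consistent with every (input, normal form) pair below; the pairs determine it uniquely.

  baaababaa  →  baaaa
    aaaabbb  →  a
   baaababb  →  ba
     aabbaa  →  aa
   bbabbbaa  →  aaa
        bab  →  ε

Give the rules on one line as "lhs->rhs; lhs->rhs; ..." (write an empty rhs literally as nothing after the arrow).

ab->; bab->; bbb->a

  | baaababaa => baaabaa => baaaa
  | aaaabbb => aaabb => aab => a
  | baaababb => baaabb => baab => ba
  | aabbaa => abaa => aa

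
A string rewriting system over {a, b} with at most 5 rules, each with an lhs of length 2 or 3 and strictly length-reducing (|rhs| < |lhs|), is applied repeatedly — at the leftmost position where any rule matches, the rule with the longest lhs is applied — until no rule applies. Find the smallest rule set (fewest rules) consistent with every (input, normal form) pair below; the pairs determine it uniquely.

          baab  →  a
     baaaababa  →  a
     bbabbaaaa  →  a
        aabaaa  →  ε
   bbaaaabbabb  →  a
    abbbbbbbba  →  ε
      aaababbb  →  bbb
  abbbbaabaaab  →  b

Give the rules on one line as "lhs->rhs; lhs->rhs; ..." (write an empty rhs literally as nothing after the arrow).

aa->; ab->a; ba->a; baa->a

  | baab => ab => a
  | baaaababa => aaababa => ababa => aaba => ba => a
  | bbabbaaaa => babbaaaa => abbaaaa => abaaaa => aaaaa => aaa => a
  | aabaaa => baaa => aa => ε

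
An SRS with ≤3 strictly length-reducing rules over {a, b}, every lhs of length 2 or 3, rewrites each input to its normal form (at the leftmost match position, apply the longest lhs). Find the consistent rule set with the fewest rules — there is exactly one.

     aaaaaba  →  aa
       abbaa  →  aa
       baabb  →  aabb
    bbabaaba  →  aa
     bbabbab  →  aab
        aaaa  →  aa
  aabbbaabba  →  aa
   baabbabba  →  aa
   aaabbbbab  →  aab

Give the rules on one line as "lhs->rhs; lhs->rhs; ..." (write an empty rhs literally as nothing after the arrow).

  | aaaaaba => aaaaba => aaaba => aaba => aaa => aa
  | abbaa => abaa => aaa => aa
  | baabb => aabb
  | bbabaaba => babaaba => abaaba => aaaba => aaba => aaa => aa

aaa->aa; ba->a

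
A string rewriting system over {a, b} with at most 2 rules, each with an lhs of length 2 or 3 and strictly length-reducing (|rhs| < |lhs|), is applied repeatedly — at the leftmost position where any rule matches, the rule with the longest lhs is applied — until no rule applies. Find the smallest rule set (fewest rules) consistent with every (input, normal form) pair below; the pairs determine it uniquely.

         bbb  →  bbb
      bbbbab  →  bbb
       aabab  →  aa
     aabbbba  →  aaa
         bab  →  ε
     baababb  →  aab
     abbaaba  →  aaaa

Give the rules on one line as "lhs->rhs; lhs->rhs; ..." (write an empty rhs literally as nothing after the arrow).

ba->a; bab->

  | bbb
  | bbbbab => bbb
  | aabab => aa
  | aabbbba => aabbba => aabba => aaba => aaa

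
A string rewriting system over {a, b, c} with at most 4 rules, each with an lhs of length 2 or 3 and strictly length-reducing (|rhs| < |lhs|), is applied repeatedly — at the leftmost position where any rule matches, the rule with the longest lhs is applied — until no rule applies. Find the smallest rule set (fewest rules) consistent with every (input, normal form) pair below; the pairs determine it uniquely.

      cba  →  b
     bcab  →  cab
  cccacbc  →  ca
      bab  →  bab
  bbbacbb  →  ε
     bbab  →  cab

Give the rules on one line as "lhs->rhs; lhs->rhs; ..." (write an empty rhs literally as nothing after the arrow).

  | cba => b
  | bcab => cab
  | cccacbc => cacbc => cacc => ca
  | bab

bb->c; bc->c; cba->b; cc->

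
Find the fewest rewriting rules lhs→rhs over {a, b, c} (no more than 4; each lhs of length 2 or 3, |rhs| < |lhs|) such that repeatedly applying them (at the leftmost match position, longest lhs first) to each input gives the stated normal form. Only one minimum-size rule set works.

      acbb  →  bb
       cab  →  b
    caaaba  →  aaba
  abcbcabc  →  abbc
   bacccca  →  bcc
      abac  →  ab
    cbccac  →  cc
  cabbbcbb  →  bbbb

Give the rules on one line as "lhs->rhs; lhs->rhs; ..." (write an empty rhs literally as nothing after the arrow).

  | acbb => bb
  | cab => b
  | caaaba => aaba
  | abcbcabc => abcabc => abbc

ac->; ca->; cb->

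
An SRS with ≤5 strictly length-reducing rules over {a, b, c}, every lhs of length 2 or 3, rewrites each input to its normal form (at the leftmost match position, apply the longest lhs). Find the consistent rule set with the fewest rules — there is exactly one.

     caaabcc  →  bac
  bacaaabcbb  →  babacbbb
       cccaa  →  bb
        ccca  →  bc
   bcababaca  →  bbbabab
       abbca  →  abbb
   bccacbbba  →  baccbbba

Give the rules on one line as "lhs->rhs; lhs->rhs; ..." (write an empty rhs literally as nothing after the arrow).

abc->cb; ca->b; cbc->c; cca->ac

  | caaabcc => baabcc => bacbc => bac
  | bacaaabcbb => babaabcbb => babacbbb
  | cccaa => caca => bca => bb
  | ccca => cac => bc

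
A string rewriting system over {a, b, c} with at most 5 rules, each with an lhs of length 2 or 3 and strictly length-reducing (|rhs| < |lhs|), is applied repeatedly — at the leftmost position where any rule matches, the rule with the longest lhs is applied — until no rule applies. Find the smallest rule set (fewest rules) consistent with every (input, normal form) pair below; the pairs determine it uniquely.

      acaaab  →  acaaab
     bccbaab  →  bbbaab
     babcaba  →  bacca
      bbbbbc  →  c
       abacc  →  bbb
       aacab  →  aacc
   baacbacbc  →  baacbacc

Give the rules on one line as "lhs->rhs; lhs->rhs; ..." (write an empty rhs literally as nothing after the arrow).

  | acaaab
  | bccbaab => bbbaab
  | babcaba => bacaba => bacca
  | bbbbbc => bbbbc => bbbc => bbc => bc => c

aba->bb; bc->c; bcc->bb; cab->cc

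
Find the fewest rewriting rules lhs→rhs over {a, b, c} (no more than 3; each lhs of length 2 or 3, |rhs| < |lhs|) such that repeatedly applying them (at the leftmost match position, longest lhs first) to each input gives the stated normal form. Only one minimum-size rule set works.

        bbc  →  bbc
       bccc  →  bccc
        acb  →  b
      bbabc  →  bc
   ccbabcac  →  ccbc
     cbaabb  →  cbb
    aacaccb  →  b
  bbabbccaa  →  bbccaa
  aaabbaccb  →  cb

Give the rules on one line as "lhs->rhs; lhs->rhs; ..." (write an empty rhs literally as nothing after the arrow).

ab->b; ac->; ba->a

  | bbc
  | bccc
  | acb => b
  | bbabc => babc => abc => bc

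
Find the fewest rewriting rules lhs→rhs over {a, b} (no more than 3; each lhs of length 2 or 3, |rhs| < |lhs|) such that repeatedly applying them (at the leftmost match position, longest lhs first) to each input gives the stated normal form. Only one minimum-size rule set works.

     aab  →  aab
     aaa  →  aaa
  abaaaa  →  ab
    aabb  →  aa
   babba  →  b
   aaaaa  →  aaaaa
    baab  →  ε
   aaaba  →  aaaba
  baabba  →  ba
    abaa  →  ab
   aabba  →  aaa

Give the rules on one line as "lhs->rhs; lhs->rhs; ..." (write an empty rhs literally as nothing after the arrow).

baa->b; bb->

  | aab
  | aaa
  | abaaaa => abaa => ab
  | aabb => aa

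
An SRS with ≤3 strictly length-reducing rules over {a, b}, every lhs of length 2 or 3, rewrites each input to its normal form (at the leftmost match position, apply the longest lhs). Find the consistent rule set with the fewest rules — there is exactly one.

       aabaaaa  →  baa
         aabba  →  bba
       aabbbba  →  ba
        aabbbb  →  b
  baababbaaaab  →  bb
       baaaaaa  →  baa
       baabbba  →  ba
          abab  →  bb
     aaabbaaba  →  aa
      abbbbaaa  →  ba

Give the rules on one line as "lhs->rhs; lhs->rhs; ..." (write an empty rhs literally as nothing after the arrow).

  | aabaaaa => abaaaa => baaaa => baa
  | aabba => abba => bba
  | aabbbba => abbbba => bbbba => aba => ba
  | aabbbb => abbbb => bbbb => ab => b

aaa->a; ab->b; bbb->a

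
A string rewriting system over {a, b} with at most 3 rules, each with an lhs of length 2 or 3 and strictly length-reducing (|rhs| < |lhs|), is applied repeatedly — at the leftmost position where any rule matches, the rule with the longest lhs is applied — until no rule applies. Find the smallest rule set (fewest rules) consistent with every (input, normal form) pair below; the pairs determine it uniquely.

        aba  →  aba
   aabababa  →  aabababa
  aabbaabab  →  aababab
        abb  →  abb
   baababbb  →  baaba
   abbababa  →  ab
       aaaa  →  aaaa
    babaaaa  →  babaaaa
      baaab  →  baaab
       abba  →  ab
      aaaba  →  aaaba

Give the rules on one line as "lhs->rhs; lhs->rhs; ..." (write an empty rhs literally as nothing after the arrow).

  | aba
  | aabababa
  | aabbaabab => aababab
  | abb

bba->b; bbb->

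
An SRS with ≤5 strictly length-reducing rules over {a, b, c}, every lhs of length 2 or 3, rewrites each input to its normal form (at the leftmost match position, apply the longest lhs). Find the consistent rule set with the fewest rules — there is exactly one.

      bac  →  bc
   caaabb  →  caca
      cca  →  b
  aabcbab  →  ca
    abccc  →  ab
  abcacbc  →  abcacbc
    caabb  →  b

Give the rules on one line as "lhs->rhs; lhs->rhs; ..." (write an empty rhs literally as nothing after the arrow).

  | bac => bc
  | caaabb => caaac => caca
  | cca => ba => b
  | aabcbab => aabcbb => aabcc => aabb => aac => ca

aac->ca; ba->b; bb->c; cc->b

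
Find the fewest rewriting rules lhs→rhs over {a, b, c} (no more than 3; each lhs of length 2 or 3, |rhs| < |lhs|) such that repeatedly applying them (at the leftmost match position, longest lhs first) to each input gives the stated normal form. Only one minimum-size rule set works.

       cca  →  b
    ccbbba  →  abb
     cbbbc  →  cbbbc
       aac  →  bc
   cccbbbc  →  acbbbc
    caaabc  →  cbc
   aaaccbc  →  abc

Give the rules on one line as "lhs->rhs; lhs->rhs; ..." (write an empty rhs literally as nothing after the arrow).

aa->b; ba->; cc->a

  | cca => aa => b
  | ccbbba => abbba => abb
  | cbbbc
  | aac => bc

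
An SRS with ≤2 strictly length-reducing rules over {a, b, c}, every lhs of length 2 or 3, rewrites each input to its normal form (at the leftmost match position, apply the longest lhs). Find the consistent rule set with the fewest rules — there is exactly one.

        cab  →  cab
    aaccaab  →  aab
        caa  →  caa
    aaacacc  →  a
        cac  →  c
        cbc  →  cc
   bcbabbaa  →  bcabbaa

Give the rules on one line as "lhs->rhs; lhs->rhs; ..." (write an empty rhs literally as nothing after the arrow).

  | cab
  | aaccaab => acaab => aab
  | caa
  | aaacacc => aaacc => aac => a

ac->; cb->c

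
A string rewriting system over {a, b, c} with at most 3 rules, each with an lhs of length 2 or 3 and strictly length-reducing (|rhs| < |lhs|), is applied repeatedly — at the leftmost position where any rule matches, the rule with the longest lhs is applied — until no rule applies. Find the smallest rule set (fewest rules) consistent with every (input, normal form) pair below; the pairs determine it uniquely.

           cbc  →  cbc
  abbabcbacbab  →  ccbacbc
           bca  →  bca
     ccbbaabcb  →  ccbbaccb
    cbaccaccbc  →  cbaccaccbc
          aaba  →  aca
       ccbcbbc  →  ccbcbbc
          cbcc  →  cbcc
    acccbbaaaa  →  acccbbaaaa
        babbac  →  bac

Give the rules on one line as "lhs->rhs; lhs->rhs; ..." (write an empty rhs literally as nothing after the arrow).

ab->c; abb->

  | cbc
  | abbabcbacbab => abcbacbab => ccbacbab => ccbacbc
  | bca
  | ccbbaabcb => ccbbaccb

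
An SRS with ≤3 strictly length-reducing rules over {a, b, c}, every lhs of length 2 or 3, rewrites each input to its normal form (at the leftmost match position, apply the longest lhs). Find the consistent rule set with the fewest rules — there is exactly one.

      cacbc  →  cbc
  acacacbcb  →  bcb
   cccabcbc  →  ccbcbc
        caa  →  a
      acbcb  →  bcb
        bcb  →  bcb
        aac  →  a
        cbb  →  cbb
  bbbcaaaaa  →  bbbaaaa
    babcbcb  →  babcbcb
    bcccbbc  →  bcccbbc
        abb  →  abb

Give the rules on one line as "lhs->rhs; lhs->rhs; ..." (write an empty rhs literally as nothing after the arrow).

  | cacbc => cbc
  | acacacbcb => acacbcb => acbcb => bcb
  | cccabcbc => ccbcbc
  | caa => a

ac->; ca->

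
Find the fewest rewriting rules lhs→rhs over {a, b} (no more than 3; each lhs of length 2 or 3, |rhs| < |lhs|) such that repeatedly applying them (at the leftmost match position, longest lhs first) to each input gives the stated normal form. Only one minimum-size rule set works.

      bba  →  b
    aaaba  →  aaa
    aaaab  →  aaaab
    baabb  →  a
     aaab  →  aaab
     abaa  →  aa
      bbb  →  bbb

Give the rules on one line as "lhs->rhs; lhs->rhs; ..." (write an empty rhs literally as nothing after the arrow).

abb->a; ba->

  | bba => b
  | aaaba => aaa
  | aaaab
  | baabb => abb => a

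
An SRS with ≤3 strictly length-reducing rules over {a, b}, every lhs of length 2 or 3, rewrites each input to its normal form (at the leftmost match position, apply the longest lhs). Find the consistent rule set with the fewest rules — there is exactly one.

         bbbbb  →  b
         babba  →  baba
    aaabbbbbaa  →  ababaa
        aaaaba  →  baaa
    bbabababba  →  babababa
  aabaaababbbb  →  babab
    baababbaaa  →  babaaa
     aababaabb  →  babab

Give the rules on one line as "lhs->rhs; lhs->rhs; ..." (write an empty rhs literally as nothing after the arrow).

  | bbbbb => bbbb => bbb => bb => b
  | babba => baba
  | aaabbbbbaa => ababbbbaa => ababbbaa => ababbaa => ababaa
  | aaaaba => aabaa => baaa

aab->ba; bb->b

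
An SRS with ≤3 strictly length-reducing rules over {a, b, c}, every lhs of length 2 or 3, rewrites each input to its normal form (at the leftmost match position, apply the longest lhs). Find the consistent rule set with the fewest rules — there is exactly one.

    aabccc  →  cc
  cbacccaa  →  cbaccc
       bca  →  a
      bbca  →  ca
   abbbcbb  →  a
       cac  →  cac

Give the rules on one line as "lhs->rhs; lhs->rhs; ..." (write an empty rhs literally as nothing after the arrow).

  | aabccc => bccc => cc
  | cbacccaa => cbaccc
  | bca => a
  | bbca => ca

aa->; bb->; bc->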